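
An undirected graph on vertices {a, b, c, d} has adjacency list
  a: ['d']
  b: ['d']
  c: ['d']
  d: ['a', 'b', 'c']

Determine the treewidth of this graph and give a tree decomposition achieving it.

Treewidth 1.
Bags: B1 = {c, d}  B2 = {a, d}  B3 = {b, d}
Tree: B1–B2, B2–B3

The largest bag has 2 vertices, giving width 1; this decomposition certifies tw(G) ≤ 1. Any graph with an edge has treewidth ≥ 1, and G has the edge c–d. Therefore the treewidth is 1.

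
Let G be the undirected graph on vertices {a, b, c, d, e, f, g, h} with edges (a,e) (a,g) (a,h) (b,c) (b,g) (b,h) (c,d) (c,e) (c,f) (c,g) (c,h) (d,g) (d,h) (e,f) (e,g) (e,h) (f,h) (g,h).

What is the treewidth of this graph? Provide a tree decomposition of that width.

Treewidth 3.
One optimal decomposition is:
Bags: B1 = {c, d, g, h}  B2 = {c, e, g, h}  B3 = {a, e, g, h}  B4 = {c, e, f, h}  B5 = {b, c, g, h}
Tree: B1–B2, B2–B3, B2–B4, B2–B5

Each bag holds 4 vertices, so the decomposition has width 3, which upper-bounds the treewidth. On the other hand G contains the 4-clique {c, d, g, h}. A clique must lie in a single bag of any decomposition, so no decomposition can have width below 3. Therefore the treewidth is 3.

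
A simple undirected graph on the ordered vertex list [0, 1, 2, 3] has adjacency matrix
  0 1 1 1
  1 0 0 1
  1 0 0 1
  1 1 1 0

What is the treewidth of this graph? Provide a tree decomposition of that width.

Treewidth 2.
One such decomposition:
Bags: B1 = {0, 2, 3}  B2 = {0, 1, 3}
Tree: B1–B2

Each bag holds 3 vertices, so the decomposition has width 2, which upper-bounds the treewidth. Conversely, {0, 1, 3} is a clique of size 3, and the vertices of any clique must share a bag in every tree decomposition; so some bag has ≥ 3 vertices and tw(G) ≥ 2. Therefore the treewidth is 2.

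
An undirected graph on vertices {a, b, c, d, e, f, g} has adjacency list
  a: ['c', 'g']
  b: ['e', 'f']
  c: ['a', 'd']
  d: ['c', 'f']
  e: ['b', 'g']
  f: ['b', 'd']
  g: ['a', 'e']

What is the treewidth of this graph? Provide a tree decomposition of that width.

The largest bag has 3 vertices, giving width 2; this decomposition certifies tw(G) ≤ 2. Since a–g–e–b–f–d–c–a is a cycle in G, G is not acyclic. Forests are exactly the graphs of treewidth ≤ 1, so tw(G) ≥ 2. Hence tw(G) = 2 exactly.

Treewidth 2.
One such decomposition:
Bags: B1 = {a, e, g}  B2 = {a, b, e}  B3 = {a, b, f}  B4 = {a, d, f}  B5 = {a, c, d}
Tree: B1–B2, B2–B3, B3–B4, B4–B5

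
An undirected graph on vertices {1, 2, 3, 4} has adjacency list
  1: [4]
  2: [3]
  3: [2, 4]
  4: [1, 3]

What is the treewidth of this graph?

1

A width-1 tree decomposition is:
Bags: B1 = {1, 4}  B2 = {3, 4}  B3 = {2, 3}
Tree: B1–B2, B2–B3
The largest bag has 2 vertices, giving width 1; this decomposition certifies tw(G) ≤ 1. G has an edge, so its treewidth is at least 1. Therefore the treewidth is 1.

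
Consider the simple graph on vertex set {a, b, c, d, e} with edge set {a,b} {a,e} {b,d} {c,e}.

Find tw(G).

A width-1 tree decomposition is:
Bags: B1 = {b, d}  B2 = {a, b}  B3 = {a, e}  B4 = {c, e}
Tree: B1–B2, B2–B3, B3–B4
Each bag holds 2 vertices, so the decomposition has width 1, which upper-bounds the treewidth. Any graph with an edge has treewidth ≥ 1, and G has the edge d–b. Hence tw(G) = 1 exactly.

1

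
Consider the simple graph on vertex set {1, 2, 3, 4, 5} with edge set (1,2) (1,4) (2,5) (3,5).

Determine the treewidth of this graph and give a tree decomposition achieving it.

The largest bag has 2 vertices, giving width 1; this decomposition certifies tw(G) ≤ 1. Since G has at least one edge (e.g. 4–1), it is not an edgeless graph, so tw(G) ≥ 1. Hence tw(G) = 1 exactly.

Treewidth 1.
One such decomposition:
Bags: B1 = {1, 4}  B2 = {1, 2}  B3 = {2, 5}  B4 = {3, 5}
Tree: B1–B2, B2–B3, B3–B4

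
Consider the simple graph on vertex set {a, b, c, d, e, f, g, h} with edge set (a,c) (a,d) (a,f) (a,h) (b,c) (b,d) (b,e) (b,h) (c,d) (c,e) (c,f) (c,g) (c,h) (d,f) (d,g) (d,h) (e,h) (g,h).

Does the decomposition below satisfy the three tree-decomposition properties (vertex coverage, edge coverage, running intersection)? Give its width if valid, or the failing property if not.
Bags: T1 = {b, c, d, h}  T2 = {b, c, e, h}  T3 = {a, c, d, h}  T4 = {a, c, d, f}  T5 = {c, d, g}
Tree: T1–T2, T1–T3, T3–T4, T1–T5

No — edge (h,g) lies in no bag.

A tree decomposition must satisfy three properties: every vertex lies in some bag; for every edge, both endpoints lie together in some bag; and for every vertex, the bags containing it form a connected subtree. Here edge (h,g) lies in no bag, so the decomposition is invalid.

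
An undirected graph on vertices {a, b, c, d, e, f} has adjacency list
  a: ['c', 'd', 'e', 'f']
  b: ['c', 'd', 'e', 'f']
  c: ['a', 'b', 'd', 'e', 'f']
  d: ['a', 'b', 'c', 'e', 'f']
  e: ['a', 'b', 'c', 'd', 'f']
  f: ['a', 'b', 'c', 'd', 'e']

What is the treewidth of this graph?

4

A width-4 tree decomposition is:
Bags: B1 = {b, c, d, e, f}  B2 = {a, c, d, e, f}
Tree: B1–B2
Every bag has size at most 5, so the width is 5 − 1 = 4 and tw(G) ≤ 4. For the lower bound, the 5 vertices {a, c, d, e, f} are pairwise adjacent, and any tree decomposition puts a clique entirely inside one bag — forcing width ≥ 4. Therefore the treewidth is 4.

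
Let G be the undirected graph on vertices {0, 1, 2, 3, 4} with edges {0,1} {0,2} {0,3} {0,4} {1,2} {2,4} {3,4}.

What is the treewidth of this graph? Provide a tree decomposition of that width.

Each bag holds 3 vertices, so the decomposition has width 2, which upper-bounds the treewidth. Conversely, {0, 1, 2} is a clique of size 3, and the vertices of any clique must share a bag in every tree decomposition; so some bag has ≥ 3 vertices and tw(G) ≥ 2. The upper and lower bounds meet at 2, so that is the treewidth.

Treewidth 2.
One such decomposition:
Bags: B1 = {0, 1, 2}  B2 = {0, 2, 4}  B3 = {0, 3, 4}
Tree: B1–B2, B2–B3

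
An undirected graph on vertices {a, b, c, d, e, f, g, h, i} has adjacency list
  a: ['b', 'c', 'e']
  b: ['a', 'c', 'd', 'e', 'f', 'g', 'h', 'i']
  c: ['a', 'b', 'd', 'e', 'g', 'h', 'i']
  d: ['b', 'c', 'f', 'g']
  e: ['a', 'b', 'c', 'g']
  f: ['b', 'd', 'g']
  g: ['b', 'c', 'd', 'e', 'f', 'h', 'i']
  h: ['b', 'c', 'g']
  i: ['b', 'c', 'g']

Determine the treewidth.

A width-3 tree decomposition is:
Bags: B1 = {b, c, d, g}  B2 = {b, d, f, g}  B3 = {b, c, e, g}  B4 = {b, c, g, h}  B5 = {b, c, g, i}  B6 = {a, b, c, e}
Tree: B1–B2, B1–B3, B1–B4, B3–B5, B3–B6
The largest bag has 4 vertices, giving width 3; this decomposition certifies tw(G) ≤ 3. Conversely, {b, c, d, g} is a clique of size 4, and the vertices of any clique must share a bag in every tree decomposition; so some bag has ≥ 4 vertices and tw(G) ≥ 3. Hence tw(G) = 3 exactly.

3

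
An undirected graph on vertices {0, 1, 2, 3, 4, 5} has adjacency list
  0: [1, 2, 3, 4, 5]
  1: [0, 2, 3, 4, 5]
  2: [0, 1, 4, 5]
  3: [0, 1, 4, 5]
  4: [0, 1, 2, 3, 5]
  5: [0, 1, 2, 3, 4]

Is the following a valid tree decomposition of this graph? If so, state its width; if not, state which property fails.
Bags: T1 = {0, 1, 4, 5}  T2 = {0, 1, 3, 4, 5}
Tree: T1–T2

A tree decomposition must satisfy three properties: every vertex lies in some bag; for every edge, both endpoints lie together in some bag; and for every vertex, the bags containing it form a connected subtree. Here vertex 2 appears in no bag, so the decomposition is invalid.

No — vertex 2 appears in no bag.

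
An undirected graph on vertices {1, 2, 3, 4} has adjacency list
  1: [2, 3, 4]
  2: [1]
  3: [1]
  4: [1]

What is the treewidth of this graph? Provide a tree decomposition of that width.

Every bag has size at most 2, so the width is 2 − 1 = 1 and tw(G) ≤ 1. Since G has at least one edge (e.g. 3–1), it is not an edgeless graph, so tw(G) ≥ 1. Therefore the treewidth is 1.

Treewidth 1.
Bags: B1 = {1, 3}  B2 = {1, 2}  B3 = {1, 4}
Tree: B1–B2, B1–B3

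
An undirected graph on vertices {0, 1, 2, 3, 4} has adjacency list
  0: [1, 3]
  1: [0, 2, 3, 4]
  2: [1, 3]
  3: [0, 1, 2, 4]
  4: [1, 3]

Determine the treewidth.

2

A width-2 tree decomposition is:
Bags: B1 = {1, 2, 3}  B2 = {1, 3, 4}  B3 = {0, 1, 3}
Tree: B1–B2, B1–B3
The largest bag has 3 vertices, giving width 2; this decomposition certifies tw(G) ≤ 2. On the other hand G contains the 3-clique {0, 1, 3}. A clique must lie in a single bag of any decomposition, so no decomposition can have width below 2. Combining the bounds, tw(G) = 2.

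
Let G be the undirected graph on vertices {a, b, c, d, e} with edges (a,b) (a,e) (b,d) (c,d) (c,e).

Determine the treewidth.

2

A width-2 tree decomposition is:
Bags: B1 = {a, b, e}  B2 = {b, c, e}  B3 = {b, c, d}
Tree: B1–B2, B2–B3
Every bag has size at most 3, so the width is 3 − 1 = 2 and tw(G) ≤ 2. Since b–a–e–c–d–b is a cycle in G, G is not acyclic. Forests are exactly the graphs of treewidth ≤ 1, so tw(G) ≥ 2. Therefore the treewidth is 2.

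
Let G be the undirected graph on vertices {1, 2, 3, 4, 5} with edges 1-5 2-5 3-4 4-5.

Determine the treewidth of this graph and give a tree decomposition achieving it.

The largest bag has 2 vertices, giving width 1; this decomposition certifies tw(G) ≤ 1. G has an edge, so its treewidth is at least 1. Hence tw(G) = 1 exactly.

Treewidth 1.
One optimal decomposition is:
Bags: B1 = {2, 5}  B2 = {4, 5}  B3 = {3, 4}  B4 = {1, 5}
Tree: B1–B2, B2–B3, B1–B4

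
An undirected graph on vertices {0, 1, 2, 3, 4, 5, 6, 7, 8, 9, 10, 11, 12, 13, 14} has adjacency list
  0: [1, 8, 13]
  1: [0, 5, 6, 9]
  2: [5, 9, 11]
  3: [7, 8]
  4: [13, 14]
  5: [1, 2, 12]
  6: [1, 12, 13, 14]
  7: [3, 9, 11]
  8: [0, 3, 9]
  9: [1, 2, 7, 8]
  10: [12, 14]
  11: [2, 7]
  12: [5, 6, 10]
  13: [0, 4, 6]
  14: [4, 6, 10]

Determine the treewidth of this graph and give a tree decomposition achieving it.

Treewidth 3.
One such decomposition:
Bags: B1 = {4, 10, 13, 14}  B2 = {6, 10, 13, 14}  B3 = {6, 10, 12, 13}  B4 = {0, 6, 12, 13}  B5 = {0, 1, 6, 12}  B6 = {0, 1, 5, 12}  B7 = {0, 1, 5, 8}  B8 = {1, 5, 8, 9}  B9 = {2, 5, 8, 9}  B10 = {2, 3, 8, 9}  B11 = {2, 3, 7, 9}  B12 = {2, 3, 7, 11}
Tree: B1–B2, B2–B3, B3–B4, B4–B5, B5–B6, B6–B7, B7–B8, B8–B9, B9–B10, B10–B11, B11–B12

Each bag holds 4 vertices, so the decomposition has width 3, which upper-bounds the treewidth. For the lower bound: the 4 vertex sets {4,10,14}, {13}, {6}, {0,1,5,12} are disjoint, each induces a connected subgraph, and every pair is joined by at least one edge of G. Contracting each set to a single vertex therefore yields K_{4} as a minor, and since treewidth is minor-monotone, tw(G) ≥ tw(K_{4}) = 3. Therefore the treewidth is 3.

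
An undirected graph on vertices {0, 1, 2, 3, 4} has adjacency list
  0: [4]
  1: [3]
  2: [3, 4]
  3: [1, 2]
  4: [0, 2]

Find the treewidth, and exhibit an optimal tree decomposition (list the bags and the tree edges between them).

Treewidth 1.
Bags: B1 = {1, 3}  B2 = {2, 3}  B3 = {2, 4}  B4 = {0, 4}
Tree: B1–B2, B2–B3, B3–B4

Every bag has size at most 2, so the width is 2 − 1 = 1 and tw(G) ≤ 1. Any graph with an edge has treewidth ≥ 1, and G has the edge 1–3. Hence tw(G) = 1 exactly.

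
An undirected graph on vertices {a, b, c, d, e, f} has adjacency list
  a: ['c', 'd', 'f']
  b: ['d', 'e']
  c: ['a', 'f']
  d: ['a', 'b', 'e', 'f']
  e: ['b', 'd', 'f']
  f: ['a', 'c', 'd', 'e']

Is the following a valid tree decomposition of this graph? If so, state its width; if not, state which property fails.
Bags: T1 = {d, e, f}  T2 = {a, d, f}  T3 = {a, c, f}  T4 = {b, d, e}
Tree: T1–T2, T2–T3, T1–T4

Yes; width 2.

Every vertex of G appears in some bag (union = {a, b, c, d, e, f}); every edge is covered by a bag; and for each vertex v the set of bags containing v is connected in the bag tree. The decomposition is therefore valid. The largest bag has 3 vertices, so the width is 2.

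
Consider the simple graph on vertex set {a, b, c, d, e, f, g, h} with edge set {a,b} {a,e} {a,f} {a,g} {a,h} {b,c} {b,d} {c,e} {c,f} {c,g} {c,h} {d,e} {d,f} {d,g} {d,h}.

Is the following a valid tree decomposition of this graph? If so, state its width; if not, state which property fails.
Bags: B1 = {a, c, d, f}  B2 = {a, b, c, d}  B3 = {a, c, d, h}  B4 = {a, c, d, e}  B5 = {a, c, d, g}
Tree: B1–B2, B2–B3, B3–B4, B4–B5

Checking the three conditions: (i) the bags cover all of {a, b, c, d, e, f, g, h}; (ii) for each edge, some bag contains both endpoints; (iii) the bags containing any fixed vertex form a subtree. All hold, so the decomposition is valid with width 4 − 1 = 3.

Yes; width 3.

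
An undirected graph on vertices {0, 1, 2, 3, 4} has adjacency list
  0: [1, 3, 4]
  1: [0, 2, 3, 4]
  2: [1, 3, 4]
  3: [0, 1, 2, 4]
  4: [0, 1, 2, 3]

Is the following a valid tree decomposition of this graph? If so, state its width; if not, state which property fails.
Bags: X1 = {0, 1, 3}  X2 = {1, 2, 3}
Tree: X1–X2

No — vertex 4 appears in no bag.

A tree decomposition must satisfy three properties: every vertex lies in some bag; for every edge, both endpoints lie together in some bag; and for every vertex, the bags containing it form a connected subtree. Here vertex 4 appears in no bag, so the decomposition is invalid.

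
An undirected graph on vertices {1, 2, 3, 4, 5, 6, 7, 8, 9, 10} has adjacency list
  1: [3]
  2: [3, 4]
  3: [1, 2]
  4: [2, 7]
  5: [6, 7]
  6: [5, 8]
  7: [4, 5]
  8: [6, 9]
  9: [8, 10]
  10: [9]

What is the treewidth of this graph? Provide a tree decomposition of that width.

Treewidth 1.
Bags: B1 = {1, 3}  B2 = {2, 3}  B3 = {2, 4}  B4 = {4, 7}  B5 = {5, 7}  B6 = {5, 6}  B7 = {6, 8}  B8 = {8, 9}  B9 = {9, 10}
Tree: B1–B2, B2–B3, B3–B4, B4–B5, B5–B6, B6–B7, B7–B8, B8–B9

Every bag has size at most 2, so the width is 2 − 1 = 1 and tw(G) ≤ 1. G has an edge, so its treewidth is at least 1. The upper and lower bounds meet at 1, so that is the treewidth.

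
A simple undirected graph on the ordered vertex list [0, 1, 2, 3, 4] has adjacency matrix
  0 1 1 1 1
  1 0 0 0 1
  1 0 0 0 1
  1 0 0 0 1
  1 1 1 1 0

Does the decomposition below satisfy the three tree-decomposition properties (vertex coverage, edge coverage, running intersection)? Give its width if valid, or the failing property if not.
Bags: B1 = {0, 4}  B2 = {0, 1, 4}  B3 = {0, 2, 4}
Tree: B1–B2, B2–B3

No — vertex 3 appears in no bag.

A tree decomposition must satisfy three properties: every vertex lies in some bag; for every edge, both endpoints lie together in some bag; and for every vertex, the bags containing it form a connected subtree. Here vertex 3 appears in no bag, so the decomposition is invalid.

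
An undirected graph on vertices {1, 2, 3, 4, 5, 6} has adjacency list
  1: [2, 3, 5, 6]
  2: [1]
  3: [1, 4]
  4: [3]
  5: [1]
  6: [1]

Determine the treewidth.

1

A width-1 tree decomposition is:
Bags: B1 = {1, 3}  B2 = {1, 6}  B3 = {1, 2}  B4 = {3, 4}  B5 = {1, 5}
Tree: B1–B2, B1–B3, B1–B4, B2–B5
Every bag has size at most 2, so the width is 2 − 1 = 1 and tw(G) ≤ 1. Since G has at least one edge (e.g. 3–1), it is not an edgeless graph, so tw(G) ≥ 1. Hence tw(G) = 1 exactly.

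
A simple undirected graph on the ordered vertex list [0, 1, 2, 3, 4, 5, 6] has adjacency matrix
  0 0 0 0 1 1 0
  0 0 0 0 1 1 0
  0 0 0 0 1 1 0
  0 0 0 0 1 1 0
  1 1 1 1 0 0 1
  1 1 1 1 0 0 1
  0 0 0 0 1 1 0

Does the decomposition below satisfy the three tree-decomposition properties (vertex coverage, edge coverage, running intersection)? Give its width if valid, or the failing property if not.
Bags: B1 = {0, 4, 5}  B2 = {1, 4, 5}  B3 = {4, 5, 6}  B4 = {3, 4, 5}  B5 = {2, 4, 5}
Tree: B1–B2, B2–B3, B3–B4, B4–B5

Checking the three conditions: (i) the bags cover all of {0, 1, 2, 3, 4, 5, 6}; (ii) for each edge, some bag contains both endpoints; (iii) the bags containing any fixed vertex form a subtree. All hold, so the decomposition is valid with width 3 − 1 = 2.

Yes; width 2.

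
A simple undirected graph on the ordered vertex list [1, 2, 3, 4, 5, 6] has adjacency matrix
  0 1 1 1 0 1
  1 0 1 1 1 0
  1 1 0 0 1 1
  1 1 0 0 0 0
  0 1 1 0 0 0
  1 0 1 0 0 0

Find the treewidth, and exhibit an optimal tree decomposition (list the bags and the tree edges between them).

The largest bag has 3 vertices, giving width 2; this decomposition certifies tw(G) ≤ 2. For the lower bound, the 3 vertices {1, 2, 3} are pairwise adjacent, and any tree decomposition puts a clique entirely inside one bag — forcing width ≥ 2. Hence tw(G) = 2 exactly.

Treewidth 2.
One optimal decomposition is:
Bags: B1 = {1, 2, 3}  B2 = {2, 3, 5}  B3 = {1, 2, 4}  B4 = {1, 3, 6}
Tree: B1–B2, B1–B3, B1–B4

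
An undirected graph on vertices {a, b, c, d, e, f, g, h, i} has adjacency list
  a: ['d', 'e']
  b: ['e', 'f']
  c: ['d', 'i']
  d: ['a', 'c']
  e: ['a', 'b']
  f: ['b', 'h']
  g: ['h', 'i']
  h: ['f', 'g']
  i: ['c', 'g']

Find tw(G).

2

A width-2 tree decomposition is:
Bags: B1 = {a, b, e}  B2 = {a, b, d}  B3 = {b, c, d}  B4 = {b, c, i}  B5 = {b, g, i}  B6 = {b, g, h}  B7 = {b, f, h}
Tree: B1–B2, B2–B3, B3–B4, B4–B5, B5–B6, B6–B7
Each bag holds 3 vertices, so the decomposition has width 2, which upper-bounds the treewidth. The edges b–e–a–d–c–i–g–h–f–b form a cycle, so G is not a tree and its treewidth is at least 2. Combining the bounds, tw(G) = 2.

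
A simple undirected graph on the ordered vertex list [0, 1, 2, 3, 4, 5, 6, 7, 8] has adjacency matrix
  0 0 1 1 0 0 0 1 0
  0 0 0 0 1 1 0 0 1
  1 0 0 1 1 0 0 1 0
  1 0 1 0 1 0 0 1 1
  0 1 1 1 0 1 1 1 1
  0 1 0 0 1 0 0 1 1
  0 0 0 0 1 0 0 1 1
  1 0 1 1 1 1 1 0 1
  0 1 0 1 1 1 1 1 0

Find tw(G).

A width-3 tree decomposition is:
Bags: B1 = {3, 4, 7, 8}  B2 = {4, 5, 7, 8}  B3 = {2, 3, 4, 7}  B4 = {1, 4, 5, 8}  B5 = {0, 2, 3, 7}  B6 = {4, 6, 7, 8}
Tree: B1–B2, B1–B3, B2–B4, B3–B5, B1–B6
The largest bag has 4 vertices, giving width 3; this decomposition certifies tw(G) ≤ 3. Conversely, {0, 2, 3, 7} is a clique of size 4, and the vertices of any clique must share a bag in every tree decomposition; so some bag has ≥ 4 vertices and tw(G) ≥ 3. Hence tw(G) = 3 exactly.

3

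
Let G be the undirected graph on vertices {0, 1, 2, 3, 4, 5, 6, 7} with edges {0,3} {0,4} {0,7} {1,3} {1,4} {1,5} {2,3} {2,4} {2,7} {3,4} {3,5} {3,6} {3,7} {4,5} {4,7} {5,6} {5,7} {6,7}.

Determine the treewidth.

A width-3 tree decomposition is:
Bags: B1 = {1, 3, 4, 5}  B2 = {3, 4, 5, 7}  B3 = {0, 3, 4, 7}  B4 = {2, 3, 4, 7}  B5 = {3, 5, 6, 7}
Tree: B1–B2, B2–B3, B3–B4, B2–B5
Each bag holds 4 vertices, so the decomposition has width 3, which upper-bounds the treewidth. On the other hand G contains the 4-clique {1, 3, 4, 5}. A clique must lie in a single bag of any decomposition, so no decomposition can have width below 3. Combining the bounds, tw(G) = 3.

3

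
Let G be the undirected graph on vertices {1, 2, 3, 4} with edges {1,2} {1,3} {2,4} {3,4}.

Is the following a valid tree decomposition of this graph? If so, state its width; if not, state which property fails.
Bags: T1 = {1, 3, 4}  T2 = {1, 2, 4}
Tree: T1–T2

Checking the three conditions: (i) the bags cover all of {1, 2, 3, 4}; (ii) for each edge, some bag contains both endpoints; (iii) the bags containing any fixed vertex form a subtree. All hold, so the decomposition is valid with width 3 − 1 = 2.

Yes; width 2.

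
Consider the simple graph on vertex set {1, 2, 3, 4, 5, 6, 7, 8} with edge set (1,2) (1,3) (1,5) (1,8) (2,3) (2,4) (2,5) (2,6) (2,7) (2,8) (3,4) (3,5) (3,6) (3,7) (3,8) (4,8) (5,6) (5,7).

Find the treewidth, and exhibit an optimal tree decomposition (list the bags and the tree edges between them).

Every bag has size at most 4, so the width is 4 − 1 = 3 and tw(G) ≤ 3. Conversely, {1, 2, 3, 8} is a clique of size 4, and the vertices of any clique must share a bag in every tree decomposition; so some bag has ≥ 4 vertices and tw(G) ≥ 3. Therefore the treewidth is 3.

Treewidth 3.
Bags: B1 = {1, 2, 3, 5}  B2 = {2, 3, 5, 7}  B3 = {2, 3, 5, 6}  B4 = {1, 2, 3, 8}  B5 = {2, 3, 4, 8}
Tree: B1–B2, B1–B3, B1–B4, B4–B5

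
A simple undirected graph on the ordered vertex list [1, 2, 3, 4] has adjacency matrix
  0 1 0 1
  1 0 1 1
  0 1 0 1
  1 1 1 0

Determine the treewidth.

A width-2 tree decomposition is:
Bags: B1 = {2, 3, 4}  B2 = {1, 2, 4}
Tree: B1–B2
Every bag has size at most 3, so the width is 3 − 1 = 2 and tw(G) ≤ 2. Conversely, {1, 2, 4} is a clique of size 3, and the vertices of any clique must share a bag in every tree decomposition; so some bag has ≥ 3 vertices and tw(G) ≥ 2. The upper and lower bounds meet at 2, so that is the treewidth.

2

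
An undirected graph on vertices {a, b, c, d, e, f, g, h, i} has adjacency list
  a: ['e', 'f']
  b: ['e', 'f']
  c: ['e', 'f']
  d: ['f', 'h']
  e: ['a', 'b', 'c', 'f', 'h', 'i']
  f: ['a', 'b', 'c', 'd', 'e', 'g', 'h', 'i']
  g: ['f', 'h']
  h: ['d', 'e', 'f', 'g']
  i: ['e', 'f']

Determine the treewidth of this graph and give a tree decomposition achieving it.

Treewidth 2.
One optimal decomposition is:
Bags: B1 = {e, f, h}  B2 = {f, g, h}  B3 = {b, e, f}  B4 = {d, f, h}  B5 = {c, e, f}  B6 = {a, e, f}  B7 = {e, f, i}
Tree: B1–B2, B1–B3, B1–B4, B1–B5, B1–B6, B3–B7

Each bag holds 3 vertices, so the decomposition has width 2, which upper-bounds the treewidth. For the lower bound, the 3 vertices {d, f, h} are pairwise adjacent, and any tree decomposition puts a clique entirely inside one bag — forcing width ≥ 2. Hence tw(G) = 2 exactly.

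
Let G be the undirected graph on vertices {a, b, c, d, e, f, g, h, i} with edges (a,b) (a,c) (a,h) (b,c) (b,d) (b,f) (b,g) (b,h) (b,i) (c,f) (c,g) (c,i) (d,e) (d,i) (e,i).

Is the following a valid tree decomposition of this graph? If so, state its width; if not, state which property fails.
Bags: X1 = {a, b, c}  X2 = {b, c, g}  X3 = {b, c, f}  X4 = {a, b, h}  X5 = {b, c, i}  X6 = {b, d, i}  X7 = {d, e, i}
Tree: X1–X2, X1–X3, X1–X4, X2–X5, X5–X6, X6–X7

Every vertex of G appears in some bag (union = {a, b, c, d, e, f, g, h, i}); every edge is covered by a bag; and for each vertex v the set of bags containing v is connected in the bag tree. The decomposition is therefore valid. The largest bag has 3 vertices, so the width is 2.

Yes; width 2.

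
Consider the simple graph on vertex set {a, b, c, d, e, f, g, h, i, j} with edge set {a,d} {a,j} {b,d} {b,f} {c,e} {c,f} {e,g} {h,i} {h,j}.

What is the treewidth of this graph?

1

A width-1 tree decomposition is:
Bags: B1 = {e, g}  B2 = {c, e}  B3 = {c, f}  B4 = {b, f}  B5 = {b, d}  B6 = {a, d}  B7 = {a, j}  B8 = {h, j}  B9 = {h, i}
Tree: B1–B2, B2–B3, B3–B4, B4–B5, B5–B6, B6–B7, B7–B8, B8–B9
Every bag has size at most 2, so the width is 2 − 1 = 1 and tw(G) ≤ 1. Since G has at least one edge (e.g. g–e), it is not an edgeless graph, so tw(G) ≥ 1. Therefore the treewidth is 1.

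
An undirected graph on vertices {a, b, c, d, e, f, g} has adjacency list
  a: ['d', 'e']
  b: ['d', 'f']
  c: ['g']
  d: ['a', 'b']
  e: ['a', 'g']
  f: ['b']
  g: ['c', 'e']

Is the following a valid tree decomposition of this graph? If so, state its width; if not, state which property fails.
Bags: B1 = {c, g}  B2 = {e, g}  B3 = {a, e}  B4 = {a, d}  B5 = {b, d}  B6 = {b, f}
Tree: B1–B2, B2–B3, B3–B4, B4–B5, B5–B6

Checking the three conditions: (i) the bags cover all of {a, b, c, d, e, f, g}; (ii) for each edge, some bag contains both endpoints; (iii) the bags containing any fixed vertex form a subtree. All hold, so the decomposition is valid with width 2 − 1 = 1.

Yes; width 1.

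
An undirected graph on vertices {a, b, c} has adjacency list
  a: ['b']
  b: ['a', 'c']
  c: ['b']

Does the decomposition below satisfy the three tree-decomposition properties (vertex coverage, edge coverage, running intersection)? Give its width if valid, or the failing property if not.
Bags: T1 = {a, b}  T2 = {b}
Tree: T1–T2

A tree decomposition must satisfy three properties: every vertex lies in some bag; for every edge, both endpoints lie together in some bag; and for every vertex, the bags containing it form a connected subtree. Here vertex c appears in no bag, so the decomposition is invalid.

No — vertex c appears in no bag.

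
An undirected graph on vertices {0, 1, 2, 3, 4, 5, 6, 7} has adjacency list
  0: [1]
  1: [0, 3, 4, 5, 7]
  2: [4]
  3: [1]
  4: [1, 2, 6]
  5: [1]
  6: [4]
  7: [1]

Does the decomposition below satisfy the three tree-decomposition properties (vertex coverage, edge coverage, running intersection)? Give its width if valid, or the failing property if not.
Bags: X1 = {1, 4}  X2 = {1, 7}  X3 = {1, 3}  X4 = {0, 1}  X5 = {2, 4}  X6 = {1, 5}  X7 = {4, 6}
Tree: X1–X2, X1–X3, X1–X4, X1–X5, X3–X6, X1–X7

Yes; width 1.

Every vertex of G appears in some bag (union = {0, 1, 2, 3, 4, 5, 6, 7}); every edge is covered by a bag; and for each vertex v the set of bags containing v is connected in the bag tree. The decomposition is therefore valid. The largest bag has 2 vertices, so the width is 1.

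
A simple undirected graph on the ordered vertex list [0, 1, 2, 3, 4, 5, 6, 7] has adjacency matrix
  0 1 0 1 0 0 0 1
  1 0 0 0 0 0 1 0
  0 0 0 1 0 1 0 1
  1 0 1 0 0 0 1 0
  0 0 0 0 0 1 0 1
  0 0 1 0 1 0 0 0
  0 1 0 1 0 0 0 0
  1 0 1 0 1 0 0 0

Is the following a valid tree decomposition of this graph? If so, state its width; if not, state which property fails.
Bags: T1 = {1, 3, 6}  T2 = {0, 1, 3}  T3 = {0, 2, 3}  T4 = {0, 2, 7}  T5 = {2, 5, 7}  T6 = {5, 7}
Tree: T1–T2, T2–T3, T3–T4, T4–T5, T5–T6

No — vertex 4 appears in no bag.

A tree decomposition must satisfy three properties: every vertex lies in some bag; for every edge, both endpoints lie together in some bag; and for every vertex, the bags containing it form a connected subtree. Here vertex 4 appears in no bag, so the decomposition is invalid.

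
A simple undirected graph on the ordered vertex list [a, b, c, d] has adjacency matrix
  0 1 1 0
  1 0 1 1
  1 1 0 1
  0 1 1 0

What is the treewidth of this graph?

2

A width-2 tree decomposition is:
Bags: B1 = {a, b, c}  B2 = {b, c, d}
Tree: B1–B2
Every bag has size at most 3, so the width is 3 − 1 = 2 and tw(G) ≤ 2. Conversely, {b, c, d} is a clique of size 3, and the vertices of any clique must share a bag in every tree decomposition; so some bag has ≥ 3 vertices and tw(G) ≥ 2. Combining the bounds, tw(G) = 2.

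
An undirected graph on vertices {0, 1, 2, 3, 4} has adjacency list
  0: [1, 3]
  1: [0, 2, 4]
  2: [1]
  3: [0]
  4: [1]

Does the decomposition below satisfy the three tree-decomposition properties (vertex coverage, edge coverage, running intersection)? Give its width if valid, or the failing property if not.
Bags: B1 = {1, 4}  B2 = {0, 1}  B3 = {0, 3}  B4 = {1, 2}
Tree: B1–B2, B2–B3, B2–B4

Yes; width 1.

Checking the three conditions: (i) the bags cover all of {0, 1, 2, 3, 4}; (ii) for each edge, some bag contains both endpoints; (iii) the bags containing any fixed vertex form a subtree. All hold, so the decomposition is valid with width 2 − 1 = 1.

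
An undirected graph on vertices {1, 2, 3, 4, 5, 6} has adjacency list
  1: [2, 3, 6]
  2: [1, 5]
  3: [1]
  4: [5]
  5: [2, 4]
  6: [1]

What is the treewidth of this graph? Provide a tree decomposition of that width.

Treewidth 1.
One optimal decomposition is:
Bags: B1 = {2, 5}  B2 = {4, 5}  B3 = {1, 2}  B4 = {1, 3}  B5 = {1, 6}
Tree: B1–B2, B1–B3, B3–B4, B3–B5

The largest bag has 2 vertices, giving width 1; this decomposition certifies tw(G) ≤ 1. Since G has at least one edge (e.g. 2–5), it is not an edgeless graph, so tw(G) ≥ 1. The upper and lower bounds meet at 1, so that is the treewidth.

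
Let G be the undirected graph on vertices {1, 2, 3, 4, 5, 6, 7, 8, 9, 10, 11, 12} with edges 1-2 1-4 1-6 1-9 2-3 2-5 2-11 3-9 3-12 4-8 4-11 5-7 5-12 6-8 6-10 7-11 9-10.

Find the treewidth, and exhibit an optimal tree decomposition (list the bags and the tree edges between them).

Every bag has size at most 4, so the width is 4 − 1 = 3 and tw(G) ≤ 3. For the lower bound: the 4 vertex sets {5,7,12}, {11}, {2}, {1,3,4,9} are disjoint, each induces a connected subgraph, and every pair is joined by at least one edge of G. Contracting each set to a single vertex therefore yields K_{4} as a minor, and since treewidth is minor-monotone, tw(G) ≥ tw(K_{4}) = 3. Therefore the treewidth is 3.

Treewidth 3.
One optimal decomposition is:
Bags: B1 = {5, 7, 11, 12}  B2 = {2, 5, 11, 12}  B3 = {2, 3, 11, 12}  B4 = {2, 3, 4, 11}  B5 = {1, 2, 3, 4}  B6 = {1, 3, 4, 9}  B7 = {1, 4, 8, 9}  B8 = {1, 6, 8, 9}  B9 = {6, 8, 9, 10}
Tree: B1–B2, B2–B3, B3–B4, B4–B5, B5–B6, B6–B7, B7–B8, B8–B9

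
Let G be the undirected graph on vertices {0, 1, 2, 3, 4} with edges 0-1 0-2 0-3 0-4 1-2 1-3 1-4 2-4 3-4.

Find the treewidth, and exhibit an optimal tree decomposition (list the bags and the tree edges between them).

The largest bag has 4 vertices, giving width 3; this decomposition certifies tw(G) ≤ 3. Conversely, {0, 1, 2, 4} is a clique of size 4, and the vertices of any clique must share a bag in every tree decomposition; so some bag has ≥ 4 vertices and tw(G) ≥ 3. Hence tw(G) = 3 exactly.

Treewidth 3.
One such decomposition:
Bags: B1 = {0, 1, 2, 4}  B2 = {0, 1, 3, 4}
Tree: B1–B2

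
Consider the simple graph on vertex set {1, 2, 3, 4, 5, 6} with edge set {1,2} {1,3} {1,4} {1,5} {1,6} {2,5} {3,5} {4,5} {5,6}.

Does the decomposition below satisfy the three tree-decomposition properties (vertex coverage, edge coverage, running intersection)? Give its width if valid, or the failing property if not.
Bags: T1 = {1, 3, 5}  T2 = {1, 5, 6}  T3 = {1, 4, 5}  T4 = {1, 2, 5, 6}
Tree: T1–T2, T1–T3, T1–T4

A tree decomposition must satisfy three properties: every vertex lies in some bag; for every edge, both endpoints lie together in some bag; and for every vertex, the bags containing it form a connected subtree. Here bags containing vertex 6 are not connected in the tree, so the decomposition is invalid.

No — bags containing vertex 6 are not connected in the tree.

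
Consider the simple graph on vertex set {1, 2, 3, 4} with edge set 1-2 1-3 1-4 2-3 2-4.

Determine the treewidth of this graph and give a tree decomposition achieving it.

Treewidth 2.
Bags: B1 = {1, 2, 4}  B2 = {1, 2, 3}
Tree: B1–B2

Each bag holds 3 vertices, so the decomposition has width 2, which upper-bounds the treewidth. Conversely, {1, 2, 3} is a clique of size 3, and the vertices of any clique must share a bag in every tree decomposition; so some bag has ≥ 3 vertices and tw(G) ≥ 2. Hence tw(G) = 2 exactly.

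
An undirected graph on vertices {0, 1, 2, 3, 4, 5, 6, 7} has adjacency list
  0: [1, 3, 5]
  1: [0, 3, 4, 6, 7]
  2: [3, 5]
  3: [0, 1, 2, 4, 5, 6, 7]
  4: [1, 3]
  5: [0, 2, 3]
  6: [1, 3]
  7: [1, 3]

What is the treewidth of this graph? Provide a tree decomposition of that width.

Each bag holds 3 vertices, so the decomposition has width 2, which upper-bounds the treewidth. For the lower bound, the 3 vertices {0, 1, 3} are pairwise adjacent, and any tree decomposition puts a clique entirely inside one bag — forcing width ≥ 2. Combining the bounds, tw(G) = 2.

Treewidth 2.
One optimal decomposition is:
Bags: B1 = {1, 3, 6}  B2 = {0, 1, 3}  B3 = {1, 3, 4}  B4 = {1, 3, 7}  B5 = {0, 3, 5}  B6 = {2, 3, 5}
Tree: B1–B2, B1–B3, B1–B4, B2–B5, B5–B6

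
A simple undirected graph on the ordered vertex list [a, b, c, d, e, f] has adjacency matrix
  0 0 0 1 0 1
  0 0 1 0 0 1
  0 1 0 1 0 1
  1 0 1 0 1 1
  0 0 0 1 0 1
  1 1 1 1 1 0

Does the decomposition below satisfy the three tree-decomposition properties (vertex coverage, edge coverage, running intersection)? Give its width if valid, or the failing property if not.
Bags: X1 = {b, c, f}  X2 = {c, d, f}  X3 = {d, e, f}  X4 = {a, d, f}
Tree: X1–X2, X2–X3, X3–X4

Yes; width 2.

Vertex coverage: the bags together contain {a, b, c, d, e, f}, the full vertex set. Edge coverage: each edge of G has both endpoints in at least one bag. Running intersection: for every vertex, the bags containing it form a connected subtree. All three properties hold, so this is a valid tree decomposition of width max|bag| − 1 = 2, and hence tw(G) ≤ 2.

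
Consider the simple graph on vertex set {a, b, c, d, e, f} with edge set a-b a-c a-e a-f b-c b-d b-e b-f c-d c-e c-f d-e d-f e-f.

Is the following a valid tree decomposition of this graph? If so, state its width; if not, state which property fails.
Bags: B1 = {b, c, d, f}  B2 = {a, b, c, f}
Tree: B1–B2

No — vertex e appears in no bag.

A tree decomposition must satisfy three properties: every vertex lies in some bag; for every edge, both endpoints lie together in some bag; and for every vertex, the bags containing it form a connected subtree. Here vertex e appears in no bag, so the decomposition is invalid.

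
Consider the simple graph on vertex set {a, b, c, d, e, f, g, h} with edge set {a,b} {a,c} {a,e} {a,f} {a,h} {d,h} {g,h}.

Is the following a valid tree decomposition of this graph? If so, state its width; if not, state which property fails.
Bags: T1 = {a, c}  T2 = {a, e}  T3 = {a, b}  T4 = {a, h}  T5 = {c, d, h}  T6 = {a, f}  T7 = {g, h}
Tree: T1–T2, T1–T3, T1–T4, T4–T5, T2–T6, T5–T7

A tree decomposition must satisfy three properties: every vertex lies in some bag; for every edge, both endpoints lie together in some bag; and for every vertex, the bags containing it form a connected subtree. Here bags containing vertex c are not connected in the tree, so the decomposition is invalid.

No — bags containing vertex c are not connected in the tree.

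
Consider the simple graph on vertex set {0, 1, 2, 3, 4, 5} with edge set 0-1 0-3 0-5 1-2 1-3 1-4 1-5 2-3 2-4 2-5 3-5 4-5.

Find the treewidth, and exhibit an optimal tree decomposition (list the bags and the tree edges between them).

The largest bag has 4 vertices, giving width 3; this decomposition certifies tw(G) ≤ 3. For the lower bound, the 4 vertices {0, 1, 3, 5} are pairwise adjacent, and any tree decomposition puts a clique entirely inside one bag — forcing width ≥ 3. The upper and lower bounds meet at 3, so that is the treewidth.

Treewidth 3.
One such decomposition:
Bags: B1 = {1, 2, 4, 5}  B2 = {1, 2, 3, 5}  B3 = {0, 1, 3, 5}
Tree: B1–B2, B2–B3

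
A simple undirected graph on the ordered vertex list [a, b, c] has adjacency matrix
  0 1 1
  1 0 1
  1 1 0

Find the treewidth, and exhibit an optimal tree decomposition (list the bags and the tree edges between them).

With just one bag of size 3, the width is 3 − 1 = 2, so tw(G) ≤ 2. For the lower bound, the 3 vertices {a, b, c} are pairwise adjacent, and any tree decomposition puts a clique entirely inside one bag — forcing width ≥ 2. Therefore the treewidth is 2.

Treewidth 2.
One optimal decomposition is:
Bags: B1 = {a, b, c}
Tree: (single bag)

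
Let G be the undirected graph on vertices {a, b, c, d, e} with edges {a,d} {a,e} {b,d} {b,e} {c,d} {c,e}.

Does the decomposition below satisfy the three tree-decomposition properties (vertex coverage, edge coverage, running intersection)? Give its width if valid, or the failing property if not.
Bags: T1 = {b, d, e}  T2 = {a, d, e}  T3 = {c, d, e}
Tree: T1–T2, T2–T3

Yes; width 2.

Vertex coverage: the bags together contain {a, b, c, d, e}, the full vertex set. Edge coverage: each edge of G has both endpoints in at least one bag. Running intersection: for every vertex, the bags containing it form a connected subtree. All three properties hold, so this is a valid tree decomposition of width max|bag| − 1 = 2, and hence tw(G) ≤ 2.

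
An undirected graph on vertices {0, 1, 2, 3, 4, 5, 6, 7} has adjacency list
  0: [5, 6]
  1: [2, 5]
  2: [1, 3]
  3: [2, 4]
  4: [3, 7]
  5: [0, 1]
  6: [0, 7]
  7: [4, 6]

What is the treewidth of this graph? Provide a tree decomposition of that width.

Each bag holds 3 vertices, so the decomposition has width 2, which upper-bounds the treewidth. For the lower bound, G contains the cycle 1–5–0–6–7–4–3–2–1, so G is not a forest; only forests have treewidth ≤ 1, hence tw(G) ≥ 2. Combining the bounds, tw(G) = 2.

Treewidth 2.
One such decomposition:
Bags: B1 = {0, 1, 5}  B2 = {0, 1, 6}  B3 = {1, 6, 7}  B4 = {1, 4, 7}  B5 = {1, 3, 4}  B6 = {1, 2, 3}
Tree: B1–B2, B2–B3, B3–B4, B4–B5, B5–B6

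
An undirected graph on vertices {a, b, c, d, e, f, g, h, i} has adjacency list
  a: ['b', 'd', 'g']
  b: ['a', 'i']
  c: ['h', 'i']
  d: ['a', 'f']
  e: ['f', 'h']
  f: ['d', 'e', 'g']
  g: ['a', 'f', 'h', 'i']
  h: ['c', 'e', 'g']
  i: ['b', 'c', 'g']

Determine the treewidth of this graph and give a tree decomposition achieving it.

Each bag holds 4 vertices, so the decomposition has width 3, which upper-bounds the treewidth. For the lower bound: the 4 vertex sets {d,e,f}, {h}, {g}, {a,b,c,i} are disjoint, each induces a connected subgraph, and every pair is joined by at least one edge of G. Contracting each set to a single vertex therefore yields K_{4} as a minor, and since treewidth is minor-monotone, tw(G) ≥ tw(K_{4}) = 3. The upper and lower bounds meet at 3, so that is the treewidth.

Treewidth 3.
Bags: B1 = {d, e, f, h}  B2 = {d, f, g, h}  B3 = {a, d, g, h}  B4 = {a, c, g, h}  B5 = {a, c, g, i}  B6 = {a, b, c, i}
Tree: B1–B2, B2–B3, B3–B4, B4–B5, B5–B6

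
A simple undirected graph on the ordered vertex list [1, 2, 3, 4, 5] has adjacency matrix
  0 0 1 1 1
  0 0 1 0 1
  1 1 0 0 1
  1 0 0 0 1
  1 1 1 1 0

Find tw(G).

2

A width-2 tree decomposition is:
Bags: B1 = {1, 3, 5}  B2 = {1, 4, 5}  B3 = {2, 3, 5}
Tree: B1–B2, B1–B3
The largest bag has 3 vertices, giving width 2; this decomposition certifies tw(G) ≤ 2. For the lower bound, the 3 vertices {1, 3, 5} are pairwise adjacent, and any tree decomposition puts a clique entirely inside one bag — forcing width ≥ 2. Hence tw(G) = 2 exactly.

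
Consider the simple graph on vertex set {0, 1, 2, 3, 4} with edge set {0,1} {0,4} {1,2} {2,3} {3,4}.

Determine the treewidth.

A width-2 tree decomposition is:
Bags: B1 = {0, 3, 4}  B2 = {0, 2, 3}  B3 = {0, 1, 2}
Tree: B1–B2, B2–B3
Every bag has size at most 3, so the width is 3 − 1 = 2 and tw(G) ≤ 2. The edges 0–4–3–2–1–0 form a cycle, so G is not a tree and its treewidth is at least 2. Hence tw(G) = 2 exactly.

2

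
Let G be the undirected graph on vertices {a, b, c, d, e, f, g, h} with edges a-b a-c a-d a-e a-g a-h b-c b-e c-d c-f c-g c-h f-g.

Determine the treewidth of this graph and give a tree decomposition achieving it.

The largest bag has 3 vertices, giving width 2; this decomposition certifies tw(G) ≤ 2. For the lower bound, the 3 vertices {a, b, e} are pairwise adjacent, and any tree decomposition puts a clique entirely inside one bag — forcing width ≥ 2. Therefore the treewidth is 2.

Treewidth 2.
One optimal decomposition is:
Bags: B1 = {a, c, g}  B2 = {a, c, h}  B3 = {a, b, c}  B4 = {a, c, d}  B5 = {c, f, g}  B6 = {a, b, e}
Tree: B1–B2, B1–B3, B2–B4, B1–B5, B3–B6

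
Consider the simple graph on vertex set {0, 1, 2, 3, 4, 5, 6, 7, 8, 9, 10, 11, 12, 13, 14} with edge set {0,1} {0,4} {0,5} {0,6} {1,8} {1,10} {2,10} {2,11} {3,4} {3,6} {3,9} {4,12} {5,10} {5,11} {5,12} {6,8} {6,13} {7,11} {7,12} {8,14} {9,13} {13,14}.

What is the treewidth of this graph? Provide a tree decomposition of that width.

The largest bag has 4 vertices, giving width 3; this decomposition certifies tw(G) ≤ 3. For the lower bound: the 4 vertex sets {2,7,11}, {12}, {5}, {0,1,4,10} are disjoint, each induces a connected subgraph, and every pair is joined by at least one edge of G. Contracting each set to a single vertex therefore yields K_{4} as a minor, and since treewidth is minor-monotone, tw(G) ≥ tw(K_{4}) = 3. Combining the bounds, tw(G) = 3.

Treewidth 3.
One such decomposition:
Bags: B1 = {2, 7, 11, 12}  B2 = {2, 5, 11, 12}  B3 = {2, 5, 10, 12}  B4 = {4, 5, 10, 12}  B5 = {0, 4, 5, 10}  B6 = {0, 1, 4, 10}  B7 = {0, 1, 3, 4}  B8 = {0, 1, 3, 6}  B9 = {1, 3, 6, 8}  B10 = {3, 6, 8, 9}  B11 = {6, 8, 9, 13}  B12 = {8, 9, 13, 14}
Tree: B1–B2, B2–B3, B3–B4, B4–B5, B5–B6, B6–B7, B7–B8, B8–B9, B9–B10, B10–B11, B11–B12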